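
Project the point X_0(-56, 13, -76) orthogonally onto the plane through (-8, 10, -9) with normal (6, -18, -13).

(-62, 31, -63)

The perpendicular from X_0 has direction n = (6, -18, -13): r = (-56, 13, -76) + λ(6, -18, -13).
Substitute into the plane: n·(X_0 + λn) = -111 gives 418 + 529λ = -111, so λ = -1.
Foot = (-56, 13, -76) + (-1)·(6, -18, -13) = (-62, 31, -63).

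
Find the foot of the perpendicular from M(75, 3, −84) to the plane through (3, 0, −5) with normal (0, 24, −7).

(75, -21, -77)

The perpendicular from M has direction n = (0, 24, −7): r = (75, 3, −84) + λ(0, 24, −7).
Substitute into the plane: n·(M + λn) = 35 gives 660 + 625λ = 35, so λ = -1.
Foot = (75, 3, −84) + (-1)·(0, 24, −7) = (75, −21, −77).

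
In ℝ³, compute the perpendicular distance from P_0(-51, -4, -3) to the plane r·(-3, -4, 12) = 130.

n = (-3, -4, 12); n·P − 130 = 3; |n| = 13; distance = 3/13.

3/13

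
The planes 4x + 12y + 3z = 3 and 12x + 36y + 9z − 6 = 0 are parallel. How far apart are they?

1/13

Divide the second equation by 3 to match normals: 4x + 12y + 3z = 2.
With common normal n = (4, 12, 3) (|n| = 13), the distance is |3 − 2|/|n| = 1/13.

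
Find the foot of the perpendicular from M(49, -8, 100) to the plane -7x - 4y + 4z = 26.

The perpendicular from M has direction n = (-7, -4, 4): r = (49, -8, 100) + λ(-7, -4, 4).
Substitute into the plane: n·(M + λn) = 26 gives 89 + 81λ = 26, so λ = -7/9.
Foot = (49, -8, 100) + (-7/9)·(-7, -4, 4) = (490/9, -44/9, 872/9).

(490/9, -44/9, 872/9)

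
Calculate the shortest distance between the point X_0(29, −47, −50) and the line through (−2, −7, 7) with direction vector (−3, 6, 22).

Direction vector d = (−3, 6, 22).
AP = (31, −40, −57), and AP × d = (−538, −511, 66).
|AP × d|² = 554921 and |d|² = 529, so the distance is √(554921/529) = √1049.

√1049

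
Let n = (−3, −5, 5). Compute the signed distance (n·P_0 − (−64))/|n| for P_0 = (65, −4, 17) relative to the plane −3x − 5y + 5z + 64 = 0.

-26/√59

n·P_0 − (-64) = -26.
|n| = √59, so the signed distance is -26/√59.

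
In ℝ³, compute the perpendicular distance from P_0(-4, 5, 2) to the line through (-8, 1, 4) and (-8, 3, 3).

4

A direction vector is d = (0, 2, -1).
AP = (4, 4, -2); AP·d = 10, |AP|² = 36, |d|² = 5.
distance² = |AP|² − (AP·d)²/|d|² = 36 − 100/5 = 16, so the distance is 4.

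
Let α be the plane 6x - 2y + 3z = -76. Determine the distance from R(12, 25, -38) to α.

Normal vector n = (6, -2, 3), and n·(12, 25, -38) - (-76) = -16.
|n| = √(36 + 4 + 9) = 7, so the distance is |-16|/7 = 16/7.

16/7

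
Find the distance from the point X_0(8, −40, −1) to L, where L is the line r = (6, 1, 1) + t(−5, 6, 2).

√649

Direction vector d = (−5, 6, 2).
AP = (2, −41, −2); AP·d = -260, |AP|² = 1689, |d|² = 65.
distance² = |AP|² − (AP·d)²/|d|² = 1689 − 67600/65 = 649, so the distance is √649.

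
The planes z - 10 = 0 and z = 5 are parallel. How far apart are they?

With common normal n = (0, 0, 1) (|n| = 1), the distance is |10 − 5|/|n| = 5/1 = 5.

5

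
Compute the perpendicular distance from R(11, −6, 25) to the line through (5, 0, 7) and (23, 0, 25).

A direction vector is d = (18, 0, 18).
AP = (6, −6, 18); AP·d = 432, |AP|² = 396, |d|² = 648.
distance² = |AP|² − (AP·d)²/|d|² = 396 − 186624/648 = 108, so the distance is 6√3.

6√3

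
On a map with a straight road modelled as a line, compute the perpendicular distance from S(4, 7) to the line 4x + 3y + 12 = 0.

d = |4·4 + 3·7 − (-12)| / √(16 + 9) = |49|/5 = 49/5.

49/5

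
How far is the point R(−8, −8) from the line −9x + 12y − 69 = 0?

31/5

The normal to the line is n = (−9, 12) with |n| = 15.
|n·R − 69| = |-24 − 69| = 93, so the distance is 93/15 = 31/5.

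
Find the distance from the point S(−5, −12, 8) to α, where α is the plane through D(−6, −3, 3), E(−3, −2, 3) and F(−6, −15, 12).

DE = (3, 1, 0) and DF = (0, −12, 9), so a normal is n = DE × DF = (9, −27, −36).
Then n·(−5, −12, 8) − (−81) = 72.
|n| = √(81 + 729 + 1296) = 9√26, so the distance is |72|/(9√26) = 4√26/13.

4√26/13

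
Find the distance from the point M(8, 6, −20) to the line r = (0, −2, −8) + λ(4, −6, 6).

2√46

Direction vector d = (4, −6, 6).
AP = (8, 8, −12); AP·d = -88, |AP|² = 272, |d|² = 88.
distance² = |AP|² − (AP·d)²/|d|² = 272 − 7744/88 = 184, so the distance is 2√46.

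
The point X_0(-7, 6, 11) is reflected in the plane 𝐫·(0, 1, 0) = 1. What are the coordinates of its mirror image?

(-7, -4, 11)

With n = (0, 1, 0), the signed offset is (n·X_0 − 1)/|n|² = 5/1 = 5.
X_0' = X_0 − 2t·n = (-7, 6, 11) − 10·(0, 1, 0) = (-7, -4, 11).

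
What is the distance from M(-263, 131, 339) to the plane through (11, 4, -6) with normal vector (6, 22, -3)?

5

The plane has equation n·(r − (11, 4, -6)) = 0, i.e. n·r = 172.
d = |6·(-263) + 22·131 + (-3)·339 − 172| / √(36 + 484 + 9) = |115| / 23 = 5.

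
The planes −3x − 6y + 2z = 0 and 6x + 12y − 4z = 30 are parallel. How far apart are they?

Divide the second equation by -2 to match normals: −3x − 6y + 2z = -15.
Both planes have normal n = (−3, −6, 2), |n| = 7. Any point on the first plane is at distance |(-15) − 0|/|n| = 15/7 from the second.

15/7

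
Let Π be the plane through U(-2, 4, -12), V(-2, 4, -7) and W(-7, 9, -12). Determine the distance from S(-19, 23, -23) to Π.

√2

UV = (0, 0, 5) and UW = (-5, 5, 0), so a normal is n = UV × UW = (-25, -25, 0).
n = (-25, -25, 0); n·P − (-50) = -50; |n| = 25√2; distance = 50/(25√2) = √2.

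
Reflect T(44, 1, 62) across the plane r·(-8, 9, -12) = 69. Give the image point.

With n = (-8, 9, -12), the signed offset is (n·T − 69)/|n|² = -1156/289 = -4.
T' = T − 2t·n = (44, 1, 62) − (-8)·(-8, 9, -12) = (-20, 73, -34).

(-20, 73, -34)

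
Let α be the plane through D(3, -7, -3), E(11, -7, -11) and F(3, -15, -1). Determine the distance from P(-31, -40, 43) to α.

DE = (8, 0, -8) and DF = (0, -8, 2), so a normal is n = DE × DF = (-64, -16, -64).
n = (-64, -16, -64); n·P − 112 = -240; |n| = 16√33; distance = 240/(16√33) = 5√33/11.

15/√33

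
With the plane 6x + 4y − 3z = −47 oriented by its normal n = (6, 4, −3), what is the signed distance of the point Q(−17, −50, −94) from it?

27√61/61

n·Q − (-47) = 27.
|n| = √61, so the signed distance is 27√61/61.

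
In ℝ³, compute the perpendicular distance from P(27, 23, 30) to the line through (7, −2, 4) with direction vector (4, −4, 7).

9√17

Direction vector d = (4, −4, 7).
AP = (20, 25, 26); AP·d = 162, |AP|² = 1701, |d|² = 81.
distance² = |AP|² − (AP·d)²/|d|² = 1701 − 26244/81 = 1377, so the distance is 9√17.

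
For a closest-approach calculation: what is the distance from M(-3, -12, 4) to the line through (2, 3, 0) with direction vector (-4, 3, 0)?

Direction vector d = (-4, 3, 0).
AP = (-5, -15, 4), and AP × d = (-12, -16, -75).
|AP × d|² = 6025 and |d|² = 25, so the distance is √(6025/25) = √241.

√241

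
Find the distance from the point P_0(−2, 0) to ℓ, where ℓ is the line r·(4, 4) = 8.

The normal to the line is n = (4, 4) with |n| = 4√2.
|n·P_0 − 8| = |-8 − 8| = 16, so the distance is 16/(4√2) = 2√2.

2√2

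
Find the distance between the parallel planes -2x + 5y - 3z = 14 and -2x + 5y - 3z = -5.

19/√38

With common normal n = (-2, 5, -3) (|n| = √38), the distance is |14 − (-5)|/|n| = 19/√38.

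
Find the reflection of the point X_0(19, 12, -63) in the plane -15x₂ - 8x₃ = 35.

(19, 42, -47)

With n = (0, -15, -8), the signed offset is (n·X_0 − 35)/|n|² = 289/289 = 1.
X_0' = X_0 − 2t·n = (19, 12, -63) − 2·(0, -15, -8) = (19, 42, -47).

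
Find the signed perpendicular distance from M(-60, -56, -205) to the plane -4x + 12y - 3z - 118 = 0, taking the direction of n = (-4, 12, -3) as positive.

5

n·M − 118 = 65.
|n| = 13, so the signed distance is 65/13 = 5.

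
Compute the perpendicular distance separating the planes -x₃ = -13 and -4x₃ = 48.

25

Divide the second equation by 4 to match normals: -x₃ = 12.
Both planes have normal n = (0, 0, -1), |n| = 1. Any point on the first plane is at distance |12 − (-13)|/|n| = 25/1 = 25 from the second.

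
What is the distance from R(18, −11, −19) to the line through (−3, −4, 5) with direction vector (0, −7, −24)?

21

Direction vector d = (0, −7, −24).
AP = (21, −7, −24), and AP × d = (0, 504, −147).
|AP × d|² = 275625 and |d|² = 625, so the distance is √(275625/625) = √441 = 21.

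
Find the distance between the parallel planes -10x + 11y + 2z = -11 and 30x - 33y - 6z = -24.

Divide the second equation by -3 to match normals: -10x + 11y + 2z = 8.
With common normal n = (-10, 11, 2) (|n| = 15), the distance is |(-11) − 8|/|n| = 19/15.

19/15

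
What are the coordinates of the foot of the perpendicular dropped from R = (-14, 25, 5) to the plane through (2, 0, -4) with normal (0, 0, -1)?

(-14, 25, -4)

The perpendicular from R has direction n = (0, 0, -1): r = (-14, 25, 5) + t(0, 0, -1).
Substitute into the plane: n·(R + tn) = 4 gives -5 + 1t = 4, so t = 9.
Foot = (-14, 25, 5) + 9·(0, 0, -1) = (-14, 25, -4).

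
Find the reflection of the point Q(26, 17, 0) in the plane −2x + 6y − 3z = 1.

With n = (−2, 6, −3), the signed offset is (n·Q − 1)/|n|² = 49/49 = 1.
Q' = Q − 2t·n = (26, 17, 0) − 2·(−2, 6, −3) = (30, 5, 6).

(30, 5, 6)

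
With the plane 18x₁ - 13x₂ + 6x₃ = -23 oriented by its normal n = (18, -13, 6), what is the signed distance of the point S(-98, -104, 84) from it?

n·S − (-23) = 115.
|n| = 23, so the signed distance is 115/23 = 5.

5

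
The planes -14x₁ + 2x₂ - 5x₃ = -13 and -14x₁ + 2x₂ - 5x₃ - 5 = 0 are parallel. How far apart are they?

6/5

With common normal n = (-14, 2, -5) (|n| = 15), the distance is |(-13) − 5|/|n| = 18/15 = 6/5.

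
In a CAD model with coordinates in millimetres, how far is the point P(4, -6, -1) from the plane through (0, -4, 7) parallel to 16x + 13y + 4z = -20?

Parallel planes share the normal n = (16, 13, 4); since (0, -4, 7) lies on the plane, its equation is 16x + 13y + 4z = -24.
Then n·(4, -6, -1) - (-24) = 6.
|n| = √(256 + 169 + 16) = 21, so the distance is |6|/21 = 2/7.

2/7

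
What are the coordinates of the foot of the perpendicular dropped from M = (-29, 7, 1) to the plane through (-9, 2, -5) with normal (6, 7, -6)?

n = (6, 7, -6), |n|² = 121, and n·M − (-10) = -121.
t = -121/121 = -1, so the foot is M − t·n = (-29, 7, 1) − (-1)·(6, 7, -6) = (-23, 14, -5).

(-23, 14, -5)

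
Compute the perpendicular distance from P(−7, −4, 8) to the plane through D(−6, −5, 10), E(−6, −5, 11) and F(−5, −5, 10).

DE = (0, 0, 1) and DF = (1, 0, 0), so a normal is n = DE × DF = (0, 1, 0).
Then n·(−7, −4, 8) − (−5) = 1.
|n| = √(0 + 1 + 0) = 1, so the distance is |1|/1 = 1.

1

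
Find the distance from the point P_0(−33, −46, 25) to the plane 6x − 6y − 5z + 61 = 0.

14/√97

Normal vector n = (6, −6, −5), and n·(−33, −46, 25) − (−61) = 14.
|n| = √(36 + 36 + 25) = √97, so the distance is |14|/√97 = 14/√97.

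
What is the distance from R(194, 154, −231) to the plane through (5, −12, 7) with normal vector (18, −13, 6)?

The plane has equation n·(r − (5, −12, 7)) = 0, i.e. n·r = 288.
n = (18, −13, 6); n·P − 288 = -184; |n| = 23; distance = 184/23 = 8.

8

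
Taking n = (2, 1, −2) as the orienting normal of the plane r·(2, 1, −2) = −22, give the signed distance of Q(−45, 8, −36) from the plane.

n·Q − (-22) = 12.
|n| = 3, so the signed distance is 12/3 = 4.

4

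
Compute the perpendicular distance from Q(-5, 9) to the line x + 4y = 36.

d = |1·(-5) + 4·9 − 36| / √(1 + 16) = |-5|/√17 = 5√17/17.

5/√17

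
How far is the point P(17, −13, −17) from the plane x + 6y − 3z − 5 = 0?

Normal vector n = (1, 6, −3), and n·(17, −13, −17) − 5 = −15.
|n| = √(1 + 36 + 9) = √46, so the distance is |-15|/√46 = 15/√46.

15/√46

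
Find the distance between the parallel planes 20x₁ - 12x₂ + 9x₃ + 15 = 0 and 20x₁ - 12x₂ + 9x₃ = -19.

With common normal n = (20, -12, 9) (|n| = 25), the distance is |(-15) − (-19)|/|n| = 4/25.

4/25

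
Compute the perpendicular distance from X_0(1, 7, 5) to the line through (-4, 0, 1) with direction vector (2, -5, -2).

√57

Direction vector d = (2, -5, -2).
AP = (5, 7, 4), and AP × d = (6, 18, -39).
|AP × d|² = 1881 and |d|² = 33, so the distance is √(1881/33) = √57.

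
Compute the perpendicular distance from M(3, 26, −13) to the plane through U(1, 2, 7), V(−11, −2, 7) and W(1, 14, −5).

10√19/19

UV = (−12, −4, 0) and UW = (0, 12, −12), so a normal is n = UV × UW = (48, −144, −144).
Then n·(3, 26, −13) − (−1248) = −480.
|n| = √(2304 + 20736 + 20736) = 48√19, so the distance is |-480|/(48√19) = 10/√19.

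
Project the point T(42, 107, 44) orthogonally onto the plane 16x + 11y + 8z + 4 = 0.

(-38, 52, 4)

The perpendicular from T has direction n = (16, 11, 8): r = (42, 107, 44) + μ(16, 11, 8).
Substitute into the plane: n·(T + μn) = -4 gives 2201 + 441μ = -4, so μ = -5.
Foot = (42, 107, 44) + (-5)·(16, 11, 8) = (-38, 52, 4).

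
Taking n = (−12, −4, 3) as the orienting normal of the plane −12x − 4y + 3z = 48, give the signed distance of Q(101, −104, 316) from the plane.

8

n·Q − 48 = 104.
|n| = 13, so the signed distance is 104/13 = 8.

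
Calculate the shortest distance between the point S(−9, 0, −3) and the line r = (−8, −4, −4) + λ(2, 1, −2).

Direction vector d = (2, 1, −2).
AP = (−1, 4, 1), and AP × d = (−9, 0, −9).
|AP × d|² = 162 and |d|² = 9, so the distance is √(162/9) = √18 = 3√2.

3√2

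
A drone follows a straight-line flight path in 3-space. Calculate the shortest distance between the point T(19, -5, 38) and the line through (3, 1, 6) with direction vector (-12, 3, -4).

8√10

Direction vector d = (-12, 3, -4).
AP = (16, -6, 32), and AP × d = (-72, -320, -24).
|AP × d|² = 108160 and |d|² = 169, so the distance is √(108160/169) = √640 = 8√10.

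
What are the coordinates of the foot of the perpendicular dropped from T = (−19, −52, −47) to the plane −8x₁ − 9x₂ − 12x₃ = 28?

n = (−8, −9, −12), |n|² = 289, and n·T − 28 = 1156.
t = 1156/289 = 4, so the foot is T − t·n = (−19, −52, −47) − 4·(−8, −9, −12) = (13, −16, 1).

(13, -16, 1)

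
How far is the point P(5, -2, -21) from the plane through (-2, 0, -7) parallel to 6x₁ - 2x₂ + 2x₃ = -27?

9/√11

Parallel planes share the normal n = (6, -2, 2); since (-2, 0, -7) lies on the plane, its equation is 6x₁ - 2x₂ + 2x₃ = -26.
Then n·(5, -2, -21) - (-26) = 18.
|n| = √(36 + 4 + 4) = 2√11, so the distance is |18|/(2√11) = 9√11/11.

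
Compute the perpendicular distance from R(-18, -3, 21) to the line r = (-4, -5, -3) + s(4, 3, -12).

Direction vector d = (4, 3, -12).
AP = (-14, 2, 24), and AP × d = (-96, -72, -50).
|AP × d|² = 16900 and |d|² = 169, so the distance is √(16900/169) = √100 = 10.

10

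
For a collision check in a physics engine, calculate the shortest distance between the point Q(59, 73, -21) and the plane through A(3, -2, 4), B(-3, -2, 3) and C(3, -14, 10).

AB = (-6, 0, -1) and AC = (0, -12, 6), so a normal is n = AB × AC = (-12, 36, 72).
Then n·(59, 73, -21) - 180 = 228.
|n| = √(144 + 1296 + 5184) = 12√46, so the distance is |228|/(12√46) = 19/√46.

19/√46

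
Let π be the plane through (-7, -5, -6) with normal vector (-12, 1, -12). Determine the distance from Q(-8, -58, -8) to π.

The plane has equation n·(r − (-7, -5, -6)) = 0, i.e. n·r = 151.
Then n·(-8, -58, -8) - 151 = -17.
|n| = √(144 + 1 + 144) = 17, so the distance is |-17|/17 = 1.

1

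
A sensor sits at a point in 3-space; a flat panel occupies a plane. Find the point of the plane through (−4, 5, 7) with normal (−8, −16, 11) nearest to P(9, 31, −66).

(-15, -17, -33)

The perpendicular from P has direction n = (−8, −16, 11): r = (9, 31, −66) + μ(−8, −16, 11).
Substitute into the plane: n·(P + μn) = 29 gives -1294 + 441μ = 29, so μ = 3.
Foot = (9, 31, −66) + 3·(−8, −16, 11) = (−15, −17, −33).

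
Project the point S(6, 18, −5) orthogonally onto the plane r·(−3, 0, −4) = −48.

(12, 18, 3)

The perpendicular from S has direction n = (−3, 0, −4): r = (6, 18, −5) + μ(−3, 0, −4).
Substitute into the plane: n·(S + μn) = -48 gives 2 + 25μ = -48, so μ = -2.
Foot = (6, 18, −5) + (-2)·(−3, 0, −4) = (12, 18, 3).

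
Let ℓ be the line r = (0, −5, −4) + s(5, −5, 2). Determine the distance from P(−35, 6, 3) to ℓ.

Direction vector d = (5, −5, 2).
AP = (−35, 11, 7); AP·d = -216, |AP|² = 1395, |d|² = 54.
distance² = |AP|² − (AP·d)²/|d|² = 1395 − 46656/54 = 531, so the distance is 3√59.

3√59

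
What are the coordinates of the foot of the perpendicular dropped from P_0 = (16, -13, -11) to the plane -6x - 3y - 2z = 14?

n = (-6, -3, -2), |n|² = 49, and n·P_0 − 14 = -49.
t = -49/49 = -1, so the foot is P_0 − t·n = (16, -13, -11) − (-1)·(-6, -3, -2) = (10, -16, -13).

(10, -16, -13)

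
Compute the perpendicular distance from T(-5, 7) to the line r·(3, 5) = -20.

40/√34

d = |3·(-5) + 5·7 − (-20)| / √(9 + 25) = |40|/√34 = 20√34/17.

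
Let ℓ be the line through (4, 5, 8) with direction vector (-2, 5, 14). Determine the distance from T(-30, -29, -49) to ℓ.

Direction vector d = (-2, 5, 14).
AP = (-34, -34, -57); AP·d = -900, |AP|² = 5561, |d|² = 225.
distance² = |AP|² − (AP·d)²/|d|² = 5561 − 810000/225 = 1961, so the distance is √1961.

√1961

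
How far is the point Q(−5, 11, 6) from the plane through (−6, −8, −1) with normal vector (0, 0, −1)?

The plane has equation n·(r − (−6, −8, −1)) = 0, i.e. n·r = 1.
d = |(-1)·6 − 1| / √(0 + 0 + 1) = |-7| / 1 = 7.

7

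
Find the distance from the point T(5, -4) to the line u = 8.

d = |1·5 + 0·(-4) − 8| / √(1 + 0) = |-3|/1 = 3.

3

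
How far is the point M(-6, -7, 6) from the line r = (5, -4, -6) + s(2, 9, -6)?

Direction vector d = (2, 9, -6).
AP = (-11, -3, 12); AP·d = -121, |AP|² = 274, |d|² = 121.
distance² = |AP|² − (AP·d)²/|d|² = 274 − 14641/121 = 153, so the distance is 3√17.

3√17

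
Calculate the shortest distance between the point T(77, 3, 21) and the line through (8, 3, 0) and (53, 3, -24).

51

A direction vector is d = (45, 0, -24).
AP = (69, 0, 21); AP·d = 2601, |AP|² = 5202, |d|² = 2601.
distance² = |AP|² − (AP·d)²/|d|² = 5202 − 6765201/2601 = 2601, so the distance is 51.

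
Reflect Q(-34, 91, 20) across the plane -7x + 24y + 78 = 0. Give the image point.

(22, -101, 20)

n = (-7, 24, 0), |n|² = 625, n·Q − (-78) = 2500, so t = 2500/625 = 4.
Foot F = Q − 4·n = (-6, -5, 20); the reflection is 2F − Q = (22, -101, 20).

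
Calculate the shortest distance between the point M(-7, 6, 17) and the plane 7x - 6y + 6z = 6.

Normal vector n = (7, -6, 6), and n·(-7, 6, 17) - 6 = 11.
|n| = √(49 + 36 + 36) = 11, so the distance is |11|/11 = 1.

1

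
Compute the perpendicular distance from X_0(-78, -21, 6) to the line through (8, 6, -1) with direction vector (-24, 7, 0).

Direction vector d = (-24, 7, 0).
AP = (-86, -27, 7), and AP × d = (-49, -168, -1250).
|AP × d|² = 1593125 and |d|² = 625, so the distance is √(1593125/625) = √2549.

√2549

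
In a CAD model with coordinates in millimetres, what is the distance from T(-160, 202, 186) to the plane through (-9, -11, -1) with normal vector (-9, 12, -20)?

7

The plane has equation n·(r − (-9, -11, -1)) = 0, i.e. n·r = -31.
n = (-9, 12, -20); n·P − (-31) = 175; |n| = 25; distance = 175/25 = 7.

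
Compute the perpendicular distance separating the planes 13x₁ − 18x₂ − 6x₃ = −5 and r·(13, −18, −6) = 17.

Both planes have normal n = (13, −18, −6), |n| = 23. Any point on the first plane is at distance |17 − (-5)|/|n| = 22/23 from the second.

22/23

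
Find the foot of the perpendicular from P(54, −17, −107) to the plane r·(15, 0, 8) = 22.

The perpendicular from P has direction n = (15, 0, 8): r = (54, −17, −107) + t(15, 0, 8).
Substitute into the plane: n·(P + tn) = 22 gives -46 + 289t = 22, so t = 4/17.
Foot = (54, −17, −107) + (4/17)·(15, 0, 8) = (978/17, −17, −1787/17).

(978/17, -17, -1787/17)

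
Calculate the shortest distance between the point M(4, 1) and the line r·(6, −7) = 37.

d = |6·4 + (-7)·1 − 37| / √(36 + 49) = |-20|/√85 = 20/√85.

4√85/17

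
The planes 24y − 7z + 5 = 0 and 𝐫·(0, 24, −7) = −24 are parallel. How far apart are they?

19/25

With common normal n = (0, 24, −7) (|n| = 25), the distance is |(-5) − (-24)|/|n| = 19/25.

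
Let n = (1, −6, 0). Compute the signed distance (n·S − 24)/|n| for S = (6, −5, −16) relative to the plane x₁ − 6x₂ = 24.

n·S − 24 = 12.
|n| = √37, so the signed distance is 12/√37.

12/√37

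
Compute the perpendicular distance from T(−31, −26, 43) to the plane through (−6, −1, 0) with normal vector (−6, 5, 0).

The plane has equation n·(r − (−6, −1, 0)) = 0, i.e. n·r = 31.
n = (−6, 5, 0); n·P − 31 = 25; |n| = √61; distance = 25/√61.

25√61/61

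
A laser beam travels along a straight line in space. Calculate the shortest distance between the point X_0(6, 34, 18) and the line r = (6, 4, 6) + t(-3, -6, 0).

Direction vector d = (-3, -6, 0).
AP = (0, 30, 12); AP·d = -180, |AP|² = 1044, |d|² = 45.
distance² = |AP|² − (AP·d)²/|d|² = 1044 − 32400/45 = 324, so the distance is 18.

18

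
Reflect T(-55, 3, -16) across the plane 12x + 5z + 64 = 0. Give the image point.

(41, 3, 24)

With n = (12, 0, 5), the signed offset is (n·T − (-64))/|n|² = -676/169 = -4.
T' = T − 2t·n = (-55, 3, -16) − (-8)·(12, 0, 5) = (41, 3, 24).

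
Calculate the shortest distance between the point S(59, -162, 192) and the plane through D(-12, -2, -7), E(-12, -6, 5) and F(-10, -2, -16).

DE = (0, -4, 12) and DF = (2, 0, -9), so a normal is n = DE × DF = (36, 24, 8).
d = |36·59 + 24·(-162) + 8·192 − (-536)| / √(1296 + 576 + 64) = |308| / 44 = 7.

7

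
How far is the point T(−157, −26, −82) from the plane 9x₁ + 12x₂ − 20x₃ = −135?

2

Normal vector n = (9, 12, −20), and n·(−157, −26, −82) − (−135) = 50.
|n| = √(81 + 144 + 400) = 25, so the distance is |50|/25 = 2.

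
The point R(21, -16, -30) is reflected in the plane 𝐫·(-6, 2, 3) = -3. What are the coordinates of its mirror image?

With n = (-6, 2, 3), the signed offset is (n·R − (-3))/|n|² = -245/49 = -5.
R' = R − 2t·n = (21, -16, -30) − (-10)·(-6, 2, 3) = (-39, 4, 0).

(-39, 4, 0)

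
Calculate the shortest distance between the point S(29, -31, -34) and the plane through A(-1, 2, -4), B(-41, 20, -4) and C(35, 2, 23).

6/5

AB = (-40, 18, 0) and AC = (36, 0, 27), so a normal is n = AB × AC = (486, 1080, -648).
n = (486, 1080, -648); n·P − 4266 = -1620; |n| = 1350; distance = 1620/1350 = 6/5.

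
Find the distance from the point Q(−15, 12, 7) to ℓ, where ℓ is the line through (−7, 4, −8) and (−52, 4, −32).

A direction vector is d = (−45, 0, −24).
AP = (−8, 8, 15), and AP × d = (−192, −867, 360).
|AP × d|² = 918153 and |d|² = 2601, so the distance is √(918153/2601) = √353.

√353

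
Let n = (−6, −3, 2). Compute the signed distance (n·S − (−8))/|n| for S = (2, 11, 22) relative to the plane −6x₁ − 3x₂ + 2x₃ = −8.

n·S − (-8) = 7.
|n| = 7, so the signed distance is 7/7 = 1.

1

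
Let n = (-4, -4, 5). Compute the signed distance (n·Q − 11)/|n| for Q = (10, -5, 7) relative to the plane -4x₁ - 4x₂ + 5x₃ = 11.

n·Q − 11 = 4.
|n| = √57, so the signed distance is 4/√57.

4/√57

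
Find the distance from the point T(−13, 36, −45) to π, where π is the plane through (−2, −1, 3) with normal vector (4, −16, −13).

The plane has equation n·(r − (−2, −1, 3)) = 0, i.e. n·r = -31.
Then n·(−13, 36, −45) − (−31) = −12.
|n| = √(16 + 256 + 169) = 21, so the distance is |-12|/21 = 4/7.

4/7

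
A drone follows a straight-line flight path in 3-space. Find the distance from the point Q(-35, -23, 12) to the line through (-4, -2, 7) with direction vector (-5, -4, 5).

Direction vector d = (-5, -4, 5).
AP = (-31, -21, 5), and AP × d = (-85, 130, 19).
|AP × d|² = 24486 and |d|² = 66, so the distance is √(24486/66) = √371.

√371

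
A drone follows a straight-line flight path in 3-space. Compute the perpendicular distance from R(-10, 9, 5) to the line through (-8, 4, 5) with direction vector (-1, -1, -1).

Direction vector d = (-1, -1, -1).
AP = (-2, 5, 0); AP·d = -3, |AP|² = 29, |d|² = 3.
distance² = |AP|² − (AP·d)²/|d|² = 29 − 9/3 = 26, so the distance is √26.

√26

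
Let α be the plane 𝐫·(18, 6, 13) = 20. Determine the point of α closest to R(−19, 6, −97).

(35, 24, -58)

n = (18, 6, 13), |n|² = 529, and n·R − 20 = -1587.
t = -1587/529 = -3, so the foot is R − t·n = (−19, 6, −97) − (-3)·(18, 6, 13) = (35, 24, −58).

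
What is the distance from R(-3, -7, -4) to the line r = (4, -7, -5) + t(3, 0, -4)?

Direction vector d = (3, 0, -4).
AP = (-7, 0, 1); AP·d = -25, |AP|² = 50, |d|² = 25.
distance² = |AP|² − (AP·d)²/|d|² = 50 − 625/25 = 25, so the distance is 5.

5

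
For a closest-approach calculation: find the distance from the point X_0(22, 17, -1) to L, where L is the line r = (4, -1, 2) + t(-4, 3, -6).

3√73

Direction vector d = (-4, 3, -6).
AP = (18, 18, -3), and AP × d = (-99, 120, 126).
|AP × d|² = 40077 and |d|² = 61, so the distance is √(40077/61) = √657 = 3√73.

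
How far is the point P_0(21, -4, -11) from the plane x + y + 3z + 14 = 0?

Normal vector n = (1, 1, 3), and n·(21, -4, -11) - (-14) = -2.
|n| = √(1 + 1 + 9) = √11, so the distance is |-2|/√11 = 2√11/11.

2/√11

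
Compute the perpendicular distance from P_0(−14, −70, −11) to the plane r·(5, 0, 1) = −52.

29/√26

Normal vector n = (5, 0, 1), and n·(−14, −70, −11) − (−52) = −29.
|n| = √(25 + 0 + 1) = √26, so the distance is |-29|/√26 = 29/√26.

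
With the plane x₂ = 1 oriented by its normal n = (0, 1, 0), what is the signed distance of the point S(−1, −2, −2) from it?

-3

n·S − 1 = -3.
|n| = 1, so the signed distance is -3/1 = -3.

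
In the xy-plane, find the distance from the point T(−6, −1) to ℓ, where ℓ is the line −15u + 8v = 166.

84/17

d = |(-15)·(-6) + 8·(-1) − 166| / √(225 + 64) = |-84|/17 = 84/17.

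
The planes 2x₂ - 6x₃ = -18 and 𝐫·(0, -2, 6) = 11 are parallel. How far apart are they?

Divide the second equation by -1 to match normals: 2x₂ - 6x₃ = -11.
With common normal n = (0, 2, -6) (|n| = 2√10), the distance is |(-18) − (-11)|/|n| = 7/(2√10).

7/(2√10)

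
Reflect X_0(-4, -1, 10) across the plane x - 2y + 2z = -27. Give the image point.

(-14, 19, -10)

With n = (1, -2, 2), the signed offset is (n·X_0 − (-27))/|n|² = 45/9 = 5.
X_0' = X_0 − 2t·n = (-4, -1, 10) − 10·(1, -2, 2) = (-14, 19, -10).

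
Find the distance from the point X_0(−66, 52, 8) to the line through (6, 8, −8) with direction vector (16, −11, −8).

8√5

Direction vector d = (16, −11, −8).
AP = (−72, 44, 16), and AP × d = (−176, −320, 88).
|AP × d|² = 141120 and |d|² = 441, so the distance is √(141120/441) = √320 = 8√5.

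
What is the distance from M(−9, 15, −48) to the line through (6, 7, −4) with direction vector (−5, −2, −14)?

Direction vector d = (−5, −2, −14).
AP = (−15, 8, −44); AP·d = 675, |AP|² = 2225, |d|² = 225.
distance² = |AP|² − (AP·d)²/|d|² = 2225 − 455625/225 = 200, so the distance is 10√2.

10√2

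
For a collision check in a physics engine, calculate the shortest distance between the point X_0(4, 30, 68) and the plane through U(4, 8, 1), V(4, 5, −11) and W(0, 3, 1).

UV = (0, −3, −12) and UW = (−4, −5, 0), so a normal is n = UV × UW = (−60, 48, −12).
n = (−60, 48, −12); n·P − 132 = 252; |n| = 12√42; distance = 252/(12√42) = √42/2.

√42/2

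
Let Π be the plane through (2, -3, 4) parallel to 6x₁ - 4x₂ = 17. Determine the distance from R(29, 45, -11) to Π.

Parallel planes share the normal n = (6, -4, 0); since (2, -3, 4) lies on the plane, its equation is 6x₁ - 4x₂ = 24.
n = (6, -4, 0); n·P − 24 = -30; |n| = 2√13; distance = 30/(2√13) = 15√13/13.

15/√13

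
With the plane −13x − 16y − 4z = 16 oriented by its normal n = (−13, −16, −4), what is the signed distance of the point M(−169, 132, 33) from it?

n·M − 16 = -63.
|n| = 21, so the signed distance is -63/21 = -3.

-3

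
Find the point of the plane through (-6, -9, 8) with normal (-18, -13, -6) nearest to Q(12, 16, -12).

n = (-18, -13, -6), |n|² = 529, and n·Q − 177 = -529.
t = -529/529 = -1, so the foot is Q − t·n = (12, 16, -12) − (-1)·(-18, -13, -6) = (-6, 3, -18).

(-6, 3, -18)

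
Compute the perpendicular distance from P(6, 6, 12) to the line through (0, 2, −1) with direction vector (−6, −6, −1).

2√37

Direction vector d = (−6, −6, −1).
AP = (6, 4, 13), and AP × d = (74, −72, −12).
|AP × d|² = 10804 and |d|² = 73, so the distance is √(10804/73) = √148 = 2√37.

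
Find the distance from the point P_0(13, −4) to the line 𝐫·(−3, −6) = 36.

The normal to the line is n = (−3, −6) with |n| = 3√5.
|n·P_0 − 36| = |-15 − 36| = 51, so the distance is 51/(3√5) = 17√5/5.

17√5/5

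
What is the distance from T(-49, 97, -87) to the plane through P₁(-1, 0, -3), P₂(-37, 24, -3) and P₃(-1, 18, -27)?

P₁P₂ = (-36, 24, 0) and P₁P₃ = (0, 18, -24), so a normal is n = P₁P₂ × P₁P₃ = (-576, -864, -648).
n = (-576, -864, -648); n·P − 2520 = -1728; |n| = 1224; distance = 1728/1224 = 24/17.

24/17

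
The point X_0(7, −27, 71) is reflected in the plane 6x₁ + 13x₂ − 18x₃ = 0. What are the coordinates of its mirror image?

With n = (6, 13, −18), the signed offset is (n·X_0 − 0)/|n|² = -1587/529 = -3.
X_0' = X_0 − 2t·n = (7, −27, 71) − (-6)·(6, 13, −18) = (43, 51, −37).

(43, 51, -37)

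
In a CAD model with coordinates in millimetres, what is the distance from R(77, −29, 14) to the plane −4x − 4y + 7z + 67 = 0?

Normal vector n = (−4, −4, 7), and n·(77, −29, 14) − (−67) = −27.
|n| = √(16 + 16 + 49) = 9, so the distance is |-27|/9 = 3.

3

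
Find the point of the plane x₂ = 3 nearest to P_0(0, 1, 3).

The perpendicular from P_0 has direction n = (0, 1, 0): r = (0, 1, 3) + μ(0, 1, 0).
Substitute into the plane: n·(P_0 + μn) = 3 gives 1 + 1μ = 3, so μ = 2.
Foot = (0, 1, 3) + 2·(0, 1, 0) = (0, 3, 3).

(0, 3, 3)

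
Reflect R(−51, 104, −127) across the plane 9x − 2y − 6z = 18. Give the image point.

(-687/11, 1172/11, -1313/11)

n = (9, −2, −6), |n|² = 121, n·R − 18 = 77, so t = 77/121 = 7/11.
Foot F = R − (7/11)·n = (−624/11, 1158/11, −1355/11); the reflection is 2F − R = (−687/11, 1172/11, −1313/11).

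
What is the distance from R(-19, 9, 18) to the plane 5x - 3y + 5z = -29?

3/√59

Normal vector n = (5, -3, 5), and n·(-19, 9, 18) - (-29) = -3.
|n| = √(25 + 9 + 25) = √59, so the distance is |-3|/√59 = 3/√59.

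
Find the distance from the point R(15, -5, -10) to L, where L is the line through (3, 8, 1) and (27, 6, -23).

A direction vector is d = (24, -2, -24).
AP = (12, -13, -11); AP·d = 578, |AP|² = 434, |d|² = 1156.
distance² = |AP|² − (AP·d)²/|d|² = 434 − 334084/1156 = 145, so the distance is √145.

√145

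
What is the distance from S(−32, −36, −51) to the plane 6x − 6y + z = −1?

26√73/73

d = |6·(-32) + (-6)·(-36) + 1·(-51) − (-1)| / √(36 + 36 + 1) = |-26| / √73 = 26/√73.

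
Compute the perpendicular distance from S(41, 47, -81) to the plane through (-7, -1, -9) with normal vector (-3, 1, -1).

24/√11

The plane has equation n·(r − (-7, -1, -9)) = 0, i.e. n·r = 29.
Then n·(41, 47, -81) - 29 = -24.
|n| = √(9 + 1 + 1) = √11, so the distance is |-24|/√11 = 24/√11.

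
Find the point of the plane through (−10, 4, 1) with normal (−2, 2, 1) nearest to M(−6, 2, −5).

(-10, 6, -3)

The perpendicular from M has direction n = (−2, 2, 1): r = (−6, 2, −5) + μ(−2, 2, 1).
Substitute into the plane: n·(M + μn) = 29 gives 11 + 9μ = 29, so μ = 2.
Foot = (−6, 2, −5) + 2·(−2, 2, 1) = (−10, 6, −3).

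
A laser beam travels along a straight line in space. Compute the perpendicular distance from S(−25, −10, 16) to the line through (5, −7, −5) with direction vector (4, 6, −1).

Direction vector d = (4, 6, −1).
AP = (−30, −3, 21), and AP × d = (−123, 54, −168).
|AP × d|² = 46269 and |d|² = 53, so the distance is √(46269/53) = √873 = 3√97.

3√97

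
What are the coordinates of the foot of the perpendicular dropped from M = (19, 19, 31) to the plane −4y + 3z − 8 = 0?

(19, 511/25, 748/25)

The perpendicular from M has direction n = (0, −4, 3): r = (19, 19, 31) + λ(0, −4, 3).
Substitute into the plane: n·(M + λn) = 8 gives 17 + 25λ = 8, so λ = -9/25.
Foot = (19, 19, 31) + (-9/25)·(0, −4, 3) = (19, 511/25, 748/25).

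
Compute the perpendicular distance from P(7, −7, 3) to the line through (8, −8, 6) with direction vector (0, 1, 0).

Direction vector d = (0, 1, 0).
AP = (−1, 1, −3), and AP × d = (3, 0, −1).
|AP × d|² = 10 and |d|² = 1, so the distance is √10.

√10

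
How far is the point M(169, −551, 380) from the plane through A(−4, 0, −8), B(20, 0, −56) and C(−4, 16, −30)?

AB = (24, 0, −48) and AC = (0, 16, −22), so a normal is n = AB × AC = (768, 528, 384).
Then n·(169, −551, 380) − (−6144) = −9072.
|n| = √(589824 + 278784 + 147456) = 1008, so the distance is |-9072|/1008 = 9.

9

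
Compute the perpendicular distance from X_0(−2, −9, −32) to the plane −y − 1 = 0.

8

Normal vector n = (0, −1, 0), and n·(−2, −9, −32) − 1 = 8.
|n| = √(0 + 1 + 0) = 1, so the distance is |8|/1 = 8.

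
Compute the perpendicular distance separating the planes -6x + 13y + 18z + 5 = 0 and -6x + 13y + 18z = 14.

19/23

Both planes have normal n = (-6, 13, 18), |n| = 23. Any point on the first plane is at distance |14 − (-5)|/|n| = 19/23 from the second.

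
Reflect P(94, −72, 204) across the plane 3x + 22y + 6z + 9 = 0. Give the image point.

n = (3, 22, 6), |n|² = 529, n·P − (-9) = -69, so t = -69/529 = -3/23.
Foot F = P − (-3/23)·n = (2171/23, −1590/23, 4710/23); the reflection is 2F − P = (2180/23, −1524/23, 4728/23).

(2180/23, -1524/23, 4728/23)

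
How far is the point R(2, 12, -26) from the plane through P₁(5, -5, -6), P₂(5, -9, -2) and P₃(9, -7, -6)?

3

P₁P₂ = (0, -4, 4) and P₁P₃ = (4, -2, 0), so a normal is n = P₁P₂ × P₁P₃ = (8, 16, 16).
Then n·(2, 12, -26) - (-136) = -72.
|n| = √(64 + 256 + 256) = 24, so the distance is |-72|/24 = 3.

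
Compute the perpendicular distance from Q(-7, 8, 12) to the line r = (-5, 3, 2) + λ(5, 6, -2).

Direction vector d = (5, 6, -2).
AP = (-2, 5, 10), and AP × d = (-70, 46, -37).
|AP × d|² = 8385 and |d|² = 65, so the distance is √(8385/65) = √129.

√129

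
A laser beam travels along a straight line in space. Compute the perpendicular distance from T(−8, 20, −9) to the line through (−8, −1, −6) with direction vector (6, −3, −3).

Direction vector d = (6, −3, −3).
AP = (0, 21, −3), and AP × d = (−72, −18, −126).
|AP × d|² = 21384 and |d|² = 54, so the distance is √(21384/54) = √396 = 6√11.

6√11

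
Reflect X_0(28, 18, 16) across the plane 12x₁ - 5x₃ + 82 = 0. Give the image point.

(-20, 18, 36)

n = (12, 0, -5), |n|² = 169, n·X_0 − (-82) = 338, so t = 338/169 = 2.
Foot F = X_0 − 2·n = (4, 18, 26); the reflection is 2F − X_0 = (-20, 18, 36).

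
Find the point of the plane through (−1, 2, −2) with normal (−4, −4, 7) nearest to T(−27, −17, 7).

n = (−4, −4, 7), |n|² = 81, and n·T − (-18) = 243.
t = 243/81 = 3, so the foot is T − t·n = (−27, −17, 7) − 3·(−4, −4, 7) = (−15, −5, −14).

(-15, -5, -14)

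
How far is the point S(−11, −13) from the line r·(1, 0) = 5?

16

d = |1·(-11) + 0·(-13) − 5| / √(1 + 0) = |-16|/1 = 16.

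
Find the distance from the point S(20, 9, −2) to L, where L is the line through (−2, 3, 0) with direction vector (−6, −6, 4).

Direction vector d = (−6, −6, 4).
AP = (22, 6, −2), and AP × d = (12, −76, −96).
|AP × d|² = 15136 and |d|² = 88, so the distance is √(15136/88) = √172 = 2√43.

2√43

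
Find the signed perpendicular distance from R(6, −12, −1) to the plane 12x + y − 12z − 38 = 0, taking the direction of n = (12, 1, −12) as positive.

2

n·R − 38 = 34.
|n| = 17, so the signed distance is 34/17 = 2.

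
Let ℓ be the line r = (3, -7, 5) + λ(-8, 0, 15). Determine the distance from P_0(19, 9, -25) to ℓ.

16

Direction vector d = (-8, 0, 15).
AP = (16, 16, -30), and AP × d = (240, 0, 128).
|AP × d|² = 73984 and |d|² = 289, so the distance is √(73984/289) = √256 = 16.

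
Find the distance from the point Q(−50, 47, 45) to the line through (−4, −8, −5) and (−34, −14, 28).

A direction vector is d = (−30, −6, 33).
AP = (−46, 55, 50); AP·d = 2700, |AP|² = 7641, |d|² = 2025.
distance² = |AP|² − (AP·d)²/|d|² = 7641 − 7290000/2025 = 4041, so the distance is 3√449.

3√449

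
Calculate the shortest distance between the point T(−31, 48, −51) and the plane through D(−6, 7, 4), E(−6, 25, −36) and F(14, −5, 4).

DE = (0, 18, −40) and DF = (20, −12, 0), so a normal is n = DE × DF = (−480, −800, −360).
n = (−480, −800, −360); n·P − (-4160) = -1000; |n| = 1000; distance = 1000/1000 = 1.

1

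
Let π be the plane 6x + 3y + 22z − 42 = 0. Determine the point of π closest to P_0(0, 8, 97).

(-24, -4, 9)

n = (6, 3, 22), |n|² = 529, and n·P_0 − 42 = 2116.
t = 2116/529 = 4, so the foot is P_0 − t·n = (0, 8, 97) − 4·(6, 3, 22) = (−24, −4, 9).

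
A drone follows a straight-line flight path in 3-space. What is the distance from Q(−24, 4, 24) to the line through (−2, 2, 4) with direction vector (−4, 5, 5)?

Direction vector d = (−4, 5, 5).
AP = (−22, 2, 20); AP·d = 198, |AP|² = 888, |d|² = 66.
distance² = |AP|² − (AP·d)²/|d|² = 888 − 39204/66 = 294, so the distance is 7√6.

7√6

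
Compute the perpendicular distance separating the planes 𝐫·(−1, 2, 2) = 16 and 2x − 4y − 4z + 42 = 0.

5/3

Divide the second equation by -2 to match normals: −x + 2y + 2z = 21.
With common normal n = (−1, 2, 2) (|n| = 3), the distance is |16 − 21|/|n| = 5/3.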